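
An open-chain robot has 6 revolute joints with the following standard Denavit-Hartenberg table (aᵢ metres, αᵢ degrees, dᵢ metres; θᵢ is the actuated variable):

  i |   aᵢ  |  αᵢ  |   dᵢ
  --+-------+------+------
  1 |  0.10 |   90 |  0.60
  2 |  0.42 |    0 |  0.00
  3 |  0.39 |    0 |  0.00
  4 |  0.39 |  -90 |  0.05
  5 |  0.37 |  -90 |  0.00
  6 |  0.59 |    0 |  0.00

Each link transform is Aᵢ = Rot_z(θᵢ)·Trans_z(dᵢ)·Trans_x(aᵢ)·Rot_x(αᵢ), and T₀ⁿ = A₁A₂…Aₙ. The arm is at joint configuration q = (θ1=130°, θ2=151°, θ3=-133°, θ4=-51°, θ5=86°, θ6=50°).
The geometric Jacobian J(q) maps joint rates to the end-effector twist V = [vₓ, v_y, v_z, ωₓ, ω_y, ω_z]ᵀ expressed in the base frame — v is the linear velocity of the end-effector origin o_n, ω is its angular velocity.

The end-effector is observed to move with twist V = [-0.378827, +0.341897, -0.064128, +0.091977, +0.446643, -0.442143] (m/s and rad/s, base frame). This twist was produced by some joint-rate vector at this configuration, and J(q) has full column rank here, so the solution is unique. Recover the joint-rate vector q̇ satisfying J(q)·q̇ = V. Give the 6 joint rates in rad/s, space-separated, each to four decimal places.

-0.3120 0.1080 -0.5870 0.8150 0.0450 -0.3090

o_n = [-0.6810, -0.2734, 0.3042]
J₁: ẑ×o_n = [0.2734, -0.6810, 0.0000], ω = ẑ
J2: z=[0.7660, 0.6428, 0.0000] o=[-0.0643, 0.0766, 0.6000] → [-0.1901, 0.2266, 0.1283, 0.7660, 0.6428, 0.0000]
J3: z=[0.7660, 0.6428, 0.0000] o=[0.1718, -0.2048, 0.8036] → [-0.3210, 0.3826, 0.4957, 0.7660, 0.6428, 0.0000]
J4: z=[0.7660, 0.6428, 0.0000] o=[-0.0666, 0.0793, 0.9241] → [-0.3985, 0.4749, 0.1248, 0.7660, 0.6428, 0.0000]
J5: z=[-0.3501, 0.4172, 0.8387] o=[-0.2385, 0.3620, 0.7117] → [0.3629, -0.5138, 0.4071, -0.3501, 0.4172, 0.8387]
J6: z=[0.4843, -0.6857, 0.5433] o=[-0.5352, 0.1414, 0.6977] → [0.4951, 0.1113, -0.3009, 0.4843, -0.6857, 0.5433]
q̇ = J⁺·V = [-0.3120, 0.1080, -0.5870, 0.8150, 0.0450, -0.3090]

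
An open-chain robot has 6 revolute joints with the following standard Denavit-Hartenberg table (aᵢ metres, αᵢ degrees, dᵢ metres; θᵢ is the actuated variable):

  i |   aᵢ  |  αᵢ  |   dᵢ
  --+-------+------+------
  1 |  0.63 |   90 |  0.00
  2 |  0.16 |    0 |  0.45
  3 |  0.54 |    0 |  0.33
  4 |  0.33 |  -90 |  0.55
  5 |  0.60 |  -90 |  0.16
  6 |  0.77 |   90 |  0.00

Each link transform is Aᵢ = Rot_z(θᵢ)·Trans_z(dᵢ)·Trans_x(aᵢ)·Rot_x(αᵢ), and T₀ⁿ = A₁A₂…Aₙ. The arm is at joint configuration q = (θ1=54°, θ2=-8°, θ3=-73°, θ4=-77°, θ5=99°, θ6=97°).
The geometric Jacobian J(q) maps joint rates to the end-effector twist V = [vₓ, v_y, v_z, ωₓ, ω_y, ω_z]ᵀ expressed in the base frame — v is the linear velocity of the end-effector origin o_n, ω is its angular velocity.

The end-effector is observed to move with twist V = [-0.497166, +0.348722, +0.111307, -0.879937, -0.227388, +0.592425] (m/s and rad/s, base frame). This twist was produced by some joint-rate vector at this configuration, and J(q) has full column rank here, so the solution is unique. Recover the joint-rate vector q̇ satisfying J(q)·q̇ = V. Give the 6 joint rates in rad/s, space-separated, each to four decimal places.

o_n = [0.9149, -0.1530, -0.0893]
J₁: ẑ×o_n = [0.1530, 0.9149, -0.0000], ω = ẑ
J2: z=[0.8090, -0.5878, 0.0000] o=[0.3703, 0.5097, 0.0000] → [0.0525, 0.0723, -0.2160, 0.8090, -0.5878, 0.0000]
J3: z=[0.8090, -0.5878, 0.0000] o=[0.8275, 0.3734, -0.0223] → [0.0394, 0.0542, -0.3744, 0.8090, -0.5878, 0.0000]
J4: z=[0.8090, -0.5878, 0.0000] o=[1.1441, 0.2477, -0.5556] → [-0.2741, -0.3772, -0.4589, 0.8090, -0.5878, 0.0000]
J5: z=[0.2202, 0.3031, -0.9272] o=[1.4092, -0.3231, -0.6792] → [0.3365, 0.3285, 0.1873, 0.2202, 0.3031, -0.9272]
J6: z=[0.6648, 0.6489, 0.3700] o=[1.0162, 0.1441, -0.7924] → [0.5662, -0.5049, -0.1318, 0.6648, 0.6489, 0.3700]
q̇ = J⁺·V = [0.3440, -0.2710, -0.3520, 0.1330, -0.4930, -0.5640]

0.3440 -0.2710 -0.3520 0.1330 -0.4930 -0.5640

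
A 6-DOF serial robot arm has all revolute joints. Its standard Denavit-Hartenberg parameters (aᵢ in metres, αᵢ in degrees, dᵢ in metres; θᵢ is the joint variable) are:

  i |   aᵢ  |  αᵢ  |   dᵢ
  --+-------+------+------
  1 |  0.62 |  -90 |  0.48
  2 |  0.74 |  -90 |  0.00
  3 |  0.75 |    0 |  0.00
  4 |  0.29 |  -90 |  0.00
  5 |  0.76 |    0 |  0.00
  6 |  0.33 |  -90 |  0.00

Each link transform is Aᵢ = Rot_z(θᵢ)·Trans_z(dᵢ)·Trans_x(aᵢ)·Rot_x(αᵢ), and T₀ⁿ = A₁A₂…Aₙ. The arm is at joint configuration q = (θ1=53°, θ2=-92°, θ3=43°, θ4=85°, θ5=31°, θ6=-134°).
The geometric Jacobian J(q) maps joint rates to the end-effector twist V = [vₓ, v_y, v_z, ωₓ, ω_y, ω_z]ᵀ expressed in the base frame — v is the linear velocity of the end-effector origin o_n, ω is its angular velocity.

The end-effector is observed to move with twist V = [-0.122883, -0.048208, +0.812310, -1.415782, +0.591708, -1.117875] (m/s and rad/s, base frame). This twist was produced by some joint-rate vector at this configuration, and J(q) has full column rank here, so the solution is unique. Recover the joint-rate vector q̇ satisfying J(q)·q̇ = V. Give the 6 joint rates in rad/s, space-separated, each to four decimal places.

o_n = [1.2695, -0.3008, 1.2317]
J₁: ẑ×o_n = [0.3008, 1.2695, -0.0000], ω = ẑ
J2: z=[-0.7986, 0.6018, 0.0000] o=[0.3731, 0.4952, 0.4800] → [0.4524, 0.6003, 0.0962, -0.7986, 0.6018, 0.0000]
J3: z=[0.6014, 0.7981, 0.0349] o=[0.3576, 0.4745, 1.2195] → [0.0368, 0.0245, -1.1941, 0.6014, 0.7981, 0.0349]
J4: z=[0.6014, 0.7981, 0.0349] o=[0.7546, 0.1514, 1.7677] → [-0.4120, 0.3404, -0.6830, 0.6014, 0.7981, 0.0349]
J5: z=[-0.4751, 0.3925, -0.7875] o=[0.9408, 0.0189, 1.5893] → [-0.3920, -0.4288, 0.0229, -0.4751, 0.3925, -0.7875]
J6: z=[-0.4751, 0.3925, -0.7875] o=[1.1238, -0.5913, 1.1748] → [0.2512, -0.0877, -0.1952, -0.4751, 0.3925, -0.7875]
q̇ = J⁺·V = [-0.3800, 0.9210, -0.9680, 0.5630, 0.6040, 0.3150]

-0.3800 0.9210 -0.9680 0.5630 0.6040 0.3150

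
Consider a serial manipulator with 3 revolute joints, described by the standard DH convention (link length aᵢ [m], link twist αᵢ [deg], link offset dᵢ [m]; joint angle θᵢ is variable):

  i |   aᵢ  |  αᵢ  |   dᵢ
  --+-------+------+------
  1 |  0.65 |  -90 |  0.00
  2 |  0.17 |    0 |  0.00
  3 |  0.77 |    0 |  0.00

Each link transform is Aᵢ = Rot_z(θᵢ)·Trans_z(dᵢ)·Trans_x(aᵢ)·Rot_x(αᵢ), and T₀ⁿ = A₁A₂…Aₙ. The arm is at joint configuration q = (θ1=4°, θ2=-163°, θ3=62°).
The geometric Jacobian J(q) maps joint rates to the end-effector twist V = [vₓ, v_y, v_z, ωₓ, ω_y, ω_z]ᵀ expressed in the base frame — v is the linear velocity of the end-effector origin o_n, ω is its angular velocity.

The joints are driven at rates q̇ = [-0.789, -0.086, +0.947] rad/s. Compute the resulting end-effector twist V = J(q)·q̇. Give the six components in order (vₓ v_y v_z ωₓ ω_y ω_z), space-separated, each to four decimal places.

0.6637 -0.2229 0.1125 -0.0601 0.8589 -0.7890

o_n = [0.3397, 0.0238, 0.8056]
J₁: ẑ×o_n = [-0.0238, 0.3397, 0.0000], ω = ẑ
J2: z=[-0.0698, 0.9976, 0.0000] o=[0.6484, 0.0453, 0.0000] → [0.8036, 0.0562, 0.3095, -0.0698, 0.9976, 0.0000]
J3: z=[-0.0698, 0.9976, 0.0000] o=[0.4862, 0.0340, 0.0497] → [0.7540, 0.0527, 0.1469, -0.0698, 0.9976, 0.0000]
V = J·q̇ = [0.6637, -0.2229, 0.1125, -0.0601, 0.8589, -0.7890]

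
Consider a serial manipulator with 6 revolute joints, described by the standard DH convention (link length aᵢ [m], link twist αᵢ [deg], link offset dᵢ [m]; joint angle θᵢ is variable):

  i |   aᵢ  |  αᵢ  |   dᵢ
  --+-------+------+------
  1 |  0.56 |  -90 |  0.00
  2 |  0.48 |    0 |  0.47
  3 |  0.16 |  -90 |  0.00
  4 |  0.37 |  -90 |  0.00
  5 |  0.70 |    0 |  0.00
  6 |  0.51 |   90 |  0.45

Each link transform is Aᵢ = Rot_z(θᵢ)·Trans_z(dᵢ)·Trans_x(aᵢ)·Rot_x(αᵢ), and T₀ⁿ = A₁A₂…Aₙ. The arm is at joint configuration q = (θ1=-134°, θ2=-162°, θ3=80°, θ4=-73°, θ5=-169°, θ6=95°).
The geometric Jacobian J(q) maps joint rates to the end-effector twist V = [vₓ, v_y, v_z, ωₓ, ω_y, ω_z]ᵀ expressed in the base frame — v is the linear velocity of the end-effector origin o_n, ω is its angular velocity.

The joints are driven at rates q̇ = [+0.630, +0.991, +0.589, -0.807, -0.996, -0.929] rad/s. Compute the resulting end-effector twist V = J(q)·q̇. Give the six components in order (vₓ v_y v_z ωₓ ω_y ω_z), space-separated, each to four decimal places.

-0.3865 -0.0800 -0.6562 2.2745 -0.7294 -1.0807

o_n = [-0.4311, -0.6905, 0.5950]
J₁: ẑ×o_n = [0.6905, -0.4311, 0.0000], ω = ẑ
J2: z=[0.7193, -0.6947, 0.0000] o=[-0.3890, -0.4028, 0.0000] → [-0.4133, -0.4280, -0.2362, 0.7193, -0.6947, 0.0000]
J3: z=[0.7193, -0.6947, 0.0000] o=[0.2662, -0.4009, 0.1483] → [-0.3103, -0.3213, -0.6927, 0.7193, -0.6947, 0.0000]
J4: z=[-0.6879, -0.7123, -0.1392] o=[0.2507, -0.4170, 0.3068] → [-0.2434, 0.2932, -0.2975, -0.6879, -0.7123, -0.1392]
J5: z=[-0.3028, 0.1074, 0.9470] o=[0.4948, -0.6736, 0.4139] → [0.0355, -0.8220, 0.1045, -0.3028, 0.1074, 0.9470]
J6: z=[-0.3028, 0.1074, 0.9470] o=[-0.0503, -0.2921, 0.1964] → [0.4201, -0.2399, 0.1615, -0.3028, 0.1074, 0.9470]
V = J·q̇ = [-0.3865, -0.0800, -0.6562, 2.2745, -0.7294, -1.0807]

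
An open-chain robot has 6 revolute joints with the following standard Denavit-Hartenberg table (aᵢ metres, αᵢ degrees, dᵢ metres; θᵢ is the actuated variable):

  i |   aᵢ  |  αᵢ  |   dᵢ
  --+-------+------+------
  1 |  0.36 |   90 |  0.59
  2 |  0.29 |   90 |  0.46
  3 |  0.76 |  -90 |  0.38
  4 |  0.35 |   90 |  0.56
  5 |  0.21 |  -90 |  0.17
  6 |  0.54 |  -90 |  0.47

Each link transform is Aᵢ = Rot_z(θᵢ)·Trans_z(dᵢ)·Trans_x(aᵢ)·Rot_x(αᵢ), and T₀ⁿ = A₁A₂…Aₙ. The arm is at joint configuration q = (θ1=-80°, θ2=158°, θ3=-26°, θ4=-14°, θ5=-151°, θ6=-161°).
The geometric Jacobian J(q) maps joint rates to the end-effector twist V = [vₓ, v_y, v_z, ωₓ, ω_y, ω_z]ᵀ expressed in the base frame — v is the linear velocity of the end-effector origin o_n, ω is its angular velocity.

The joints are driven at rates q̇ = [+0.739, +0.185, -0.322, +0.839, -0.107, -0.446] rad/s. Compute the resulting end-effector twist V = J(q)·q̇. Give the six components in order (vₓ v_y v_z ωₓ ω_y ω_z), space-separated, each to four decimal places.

o_n = [-0.2308, 0.9015, 2.1014]
J₁: ẑ×o_n = [-0.9015, -0.2308, 0.0000], ω = ẑ
J2: z=[-0.9848, -0.1736, 0.0000] o=[0.0625, -0.3545, 0.5900] → [-0.2625, 1.4885, -1.2879, -0.9848, -0.1736, 0.0000]
J3: z=[0.0650, -0.3689, 0.9272] o=[-0.4372, -0.1696, 0.6986] → [-1.5106, 0.1001, 0.1458, 0.0650, -0.3689, 0.9272]
J4: z=[-0.9557, 0.2442, 0.1642] o=[-0.1943, 0.3718, 1.3069] → [0.1071, 0.7534, -0.4974, -0.9557, 0.2442, 0.1642]
J5: z=[-0.0063, -0.5749, 0.8182] o=[-0.6266, 0.7819, 1.5917] → [-0.3910, 0.3271, 0.2268, -0.0063, -0.5749, 0.8182]
J6: z=[0.9785, 0.1650, 0.1235] o=[-0.5844, 0.5158, 1.6128] → [0.0330, -0.4344, 0.3190, 0.9785, 0.1650, 0.1235]
V = J·q̇ = [-0.1114, 0.8635, -0.8690, -1.4407, 0.2795, 0.4356]

-0.1114 0.8635 -0.8690 -1.4407 0.2795 0.4356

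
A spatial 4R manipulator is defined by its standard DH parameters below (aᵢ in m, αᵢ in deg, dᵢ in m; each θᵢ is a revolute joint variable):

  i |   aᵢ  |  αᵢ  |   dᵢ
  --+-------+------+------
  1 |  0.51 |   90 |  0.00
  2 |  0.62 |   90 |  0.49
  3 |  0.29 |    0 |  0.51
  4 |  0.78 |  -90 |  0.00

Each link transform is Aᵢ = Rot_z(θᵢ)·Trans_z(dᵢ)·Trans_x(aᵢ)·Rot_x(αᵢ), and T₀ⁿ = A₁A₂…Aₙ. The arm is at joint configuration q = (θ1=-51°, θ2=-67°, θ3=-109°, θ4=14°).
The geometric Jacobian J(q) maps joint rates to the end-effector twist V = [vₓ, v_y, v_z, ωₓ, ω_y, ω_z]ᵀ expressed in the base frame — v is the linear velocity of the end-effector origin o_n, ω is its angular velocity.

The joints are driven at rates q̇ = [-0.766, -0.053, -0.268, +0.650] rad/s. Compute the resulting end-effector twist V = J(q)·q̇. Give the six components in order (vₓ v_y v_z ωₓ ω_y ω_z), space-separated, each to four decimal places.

o_n = [0.5742, 0.1827, -0.6205]
J₁: ẑ×o_n = [-0.1827, 0.5742, 0.0000], ω = ẑ
J2: z=[-0.7771, -0.6293, 0.0000] o=[0.3210, -0.3963, 0.0000] → [0.3905, -0.4822, -0.2907, -0.7771, -0.6293, 0.0000]
J3: z=[-0.5793, 0.7154, -0.3907] o=[0.0926, -0.8930, -0.5707] → [0.3847, -0.2170, -0.9677, -0.5793, 0.7154, -0.3907]
J4: z=[-0.5793, 0.7154, -0.3907] o=[-0.0130, -0.3269, -0.6831] → [0.2439, -0.1932, -0.7153, -0.5793, 0.7154, -0.3907]
V = J·q̇ = [0.1747, -0.4817, -0.1902, -0.1801, 0.3066, -0.9153]

0.1747 -0.4817 -0.1902 -0.1801 0.3066 -0.9153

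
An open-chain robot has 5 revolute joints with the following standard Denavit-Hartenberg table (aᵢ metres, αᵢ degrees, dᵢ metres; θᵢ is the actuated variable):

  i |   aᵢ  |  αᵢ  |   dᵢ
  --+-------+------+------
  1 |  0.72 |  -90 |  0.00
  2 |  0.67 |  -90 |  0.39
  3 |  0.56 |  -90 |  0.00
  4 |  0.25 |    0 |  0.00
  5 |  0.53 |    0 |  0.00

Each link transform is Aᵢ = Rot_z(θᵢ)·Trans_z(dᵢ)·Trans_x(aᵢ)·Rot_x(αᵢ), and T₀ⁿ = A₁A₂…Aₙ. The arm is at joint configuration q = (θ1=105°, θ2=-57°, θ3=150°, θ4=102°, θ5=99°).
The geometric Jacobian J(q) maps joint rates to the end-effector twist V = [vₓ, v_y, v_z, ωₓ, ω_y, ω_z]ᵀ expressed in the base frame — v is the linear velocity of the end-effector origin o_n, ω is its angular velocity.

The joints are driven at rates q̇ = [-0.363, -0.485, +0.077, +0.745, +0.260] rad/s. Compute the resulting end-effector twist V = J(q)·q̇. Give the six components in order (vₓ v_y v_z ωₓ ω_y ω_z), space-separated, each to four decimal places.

o_n = [-0.6377, 0.8985, 0.5820]
J₁: ẑ×o_n = [-0.8985, -0.6377, 0.0000], ω = ẑ
J2: z=[-0.9659, -0.2588, 0.0000] o=[-0.1863, 0.6955, 0.0000] → [-0.1506, 0.5622, -0.3129, -0.9659, -0.2588, 0.0000]
J3: z=[-0.2171, 0.8101, -0.5446] o=[-0.6575, 0.9470, 0.5619] → [-0.0101, -0.0064, -0.0055, -0.2171, 0.8101, -0.5446]
J4: z=[-0.7660, -0.4872, -0.4193] o=[-0.3187, 0.7643, 0.1552] → [-0.1517, 0.4607, -0.2581, -0.7660, -0.4872, -0.4193]
J5: z=[-0.7660, -0.4872, -0.4193] o=[-0.2971, 0.5832, 0.3261] → [0.0075, 0.3389, -0.4074, -0.7660, -0.4872, -0.4193]
V = J·q̇ = [0.2873, 0.3897, -0.1469, -0.3181, -0.3017, -0.8264]

0.2873 0.3897 -0.1469 -0.3181 -0.3017 -0.8264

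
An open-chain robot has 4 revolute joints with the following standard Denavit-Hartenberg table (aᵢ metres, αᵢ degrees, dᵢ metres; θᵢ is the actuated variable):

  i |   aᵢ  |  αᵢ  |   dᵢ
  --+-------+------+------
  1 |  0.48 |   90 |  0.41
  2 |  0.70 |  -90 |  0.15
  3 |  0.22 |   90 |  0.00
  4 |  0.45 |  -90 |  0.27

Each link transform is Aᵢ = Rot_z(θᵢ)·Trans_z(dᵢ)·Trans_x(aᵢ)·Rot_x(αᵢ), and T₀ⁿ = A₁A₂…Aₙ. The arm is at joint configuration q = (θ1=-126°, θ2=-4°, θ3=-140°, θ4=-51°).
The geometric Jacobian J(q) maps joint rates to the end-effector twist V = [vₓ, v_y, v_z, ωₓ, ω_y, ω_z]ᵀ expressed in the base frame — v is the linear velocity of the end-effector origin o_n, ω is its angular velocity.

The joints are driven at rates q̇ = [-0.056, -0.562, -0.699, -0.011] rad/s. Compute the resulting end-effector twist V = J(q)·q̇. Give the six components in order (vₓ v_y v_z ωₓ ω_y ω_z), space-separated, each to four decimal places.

o_n = [-0.5662, -0.3257, 0.0513]
J₁: ẑ×o_n = [0.3257, -0.5662, 0.0000], ω = ẑ
J2: z=[-0.8090, 0.5878, 0.0000] o=[-0.2821, -0.3883, 0.4100] → [-0.2108, -0.2902, 0.1162, -0.8090, 0.5878, 0.0000]
J3: z=[-0.0410, -0.0564, 0.9976] o=[-0.8139, -0.8651, 0.3612] → [-0.5206, 0.2345, -0.0081, -0.0410, -0.0564, 0.9976]
J4: z=[0.9966, 0.0685, 0.0448] o=[-0.8295, -0.6460, 0.3729] → [-0.0364, 0.3324, 0.3012, 0.9966, 0.0685, 0.0448]
V = J·q̇ = [0.4646, 0.0272, -0.0630, 0.4724, -0.2916, -0.7538]

0.4646 0.0272 -0.0630 0.4724 -0.2916 -0.7538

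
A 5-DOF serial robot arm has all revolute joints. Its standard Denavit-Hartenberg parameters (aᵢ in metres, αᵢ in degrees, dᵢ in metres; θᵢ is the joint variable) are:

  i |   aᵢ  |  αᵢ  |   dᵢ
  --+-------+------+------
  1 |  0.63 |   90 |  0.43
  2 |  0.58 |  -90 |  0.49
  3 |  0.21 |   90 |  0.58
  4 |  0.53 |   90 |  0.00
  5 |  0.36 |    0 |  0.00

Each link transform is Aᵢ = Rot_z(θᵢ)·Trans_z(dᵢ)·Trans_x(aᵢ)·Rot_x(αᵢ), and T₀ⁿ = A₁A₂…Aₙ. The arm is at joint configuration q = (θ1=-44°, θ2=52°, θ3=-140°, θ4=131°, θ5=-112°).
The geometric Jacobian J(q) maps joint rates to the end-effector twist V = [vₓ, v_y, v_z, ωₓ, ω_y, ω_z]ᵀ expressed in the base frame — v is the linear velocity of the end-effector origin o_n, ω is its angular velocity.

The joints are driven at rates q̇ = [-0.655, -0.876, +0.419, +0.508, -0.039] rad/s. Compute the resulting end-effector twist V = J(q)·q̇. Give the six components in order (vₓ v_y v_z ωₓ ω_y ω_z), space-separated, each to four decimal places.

o_n = [-0.1721, -0.8265, 1.6265]
J₁: ẑ×o_n = [0.8265, -0.1721, 0.0000], ω = ẑ
J2: z=[-0.6947, -0.7193, 0.0000] o=[0.4532, -0.4376, 0.4300] → [-0.8607, 0.8312, -0.1796, -0.6947, -0.7193, 0.0000]
J3: z=[-0.5668, 0.5474, 0.6157] o=[0.3697, -1.0382, 0.8870] → [0.2745, 0.0856, 0.1766, -0.5668, 0.5474, 0.6157]
J4: z=[0.2475, 0.8260, -0.5065] o=[-0.1241, -0.7490, 1.1174] → [0.3813, -0.1017, 0.0204, 0.2475, 0.8260, -0.5065]
J5: z=[-0.9649, 0.2574, -0.0517] o=[-0.0776, -0.4832, 1.5735] → [-0.0041, 0.0560, 0.3556, -0.9649, 0.2574, -0.0517]
V = J·q̇ = [0.5215, -0.6334, 0.2279, 0.5344, 1.2690, -0.6523]

0.5215 -0.6334 0.2279 0.5344 1.2690 -0.6523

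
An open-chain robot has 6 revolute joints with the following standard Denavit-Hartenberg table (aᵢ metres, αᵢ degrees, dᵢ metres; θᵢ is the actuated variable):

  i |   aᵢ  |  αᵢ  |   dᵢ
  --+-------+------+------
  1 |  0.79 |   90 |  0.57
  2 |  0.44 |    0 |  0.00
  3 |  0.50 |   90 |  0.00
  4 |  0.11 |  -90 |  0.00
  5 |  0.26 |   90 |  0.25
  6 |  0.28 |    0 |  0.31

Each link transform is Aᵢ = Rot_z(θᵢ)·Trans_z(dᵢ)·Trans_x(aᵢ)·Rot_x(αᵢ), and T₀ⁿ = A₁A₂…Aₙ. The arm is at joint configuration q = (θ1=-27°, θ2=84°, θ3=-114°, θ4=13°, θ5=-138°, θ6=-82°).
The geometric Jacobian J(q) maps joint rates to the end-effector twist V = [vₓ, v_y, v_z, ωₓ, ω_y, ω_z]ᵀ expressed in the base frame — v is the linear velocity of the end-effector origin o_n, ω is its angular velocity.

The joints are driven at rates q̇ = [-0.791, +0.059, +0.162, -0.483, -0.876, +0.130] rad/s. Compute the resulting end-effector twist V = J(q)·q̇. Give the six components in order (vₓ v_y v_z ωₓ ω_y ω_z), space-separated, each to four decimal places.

o_n = [0.9533, -0.3752, 0.9365]
J₁: ẑ×o_n = [0.3752, 0.9533, -0.0000], ω = ẑ
J2: z=[-0.4540, -0.8910, 0.0000] o=[0.7039, -0.3587, 0.5700] → [-0.3265, 0.1664, 0.2298, -0.4540, -0.8910, 0.0000]
J3: z=[-0.4540, -0.8910, 0.0000] o=[0.7449, -0.3795, 1.0076] → [0.0633, -0.0323, 0.1838, -0.4540, -0.8910, 0.0000]
J4: z=[-0.4455, 0.2270, -0.8660] o=[1.1307, -0.5761, 0.7576] → [0.2146, 0.2333, -0.0492, -0.4455, 0.2270, -0.8660]
J5: z=[-0.6159, -0.7797, 0.1125] o=[1.2022, -0.6403, 0.7040] → [-0.2111, 0.1152, -0.3573, -0.6159, -0.7797, 0.1125]
J6: z=[-0.1037, 0.2218, 0.9696] o=[0.8451, -0.6830, 0.6756] → [-0.2405, 0.1320, -0.0559, -0.1037, 0.2218, 0.9696]
V = J·q̇ = [-0.2558, -0.9460, 0.3728, 0.6409, 0.4053, -0.3452]

-0.2558 -0.9460 0.3728 0.6409 0.4053 -0.3452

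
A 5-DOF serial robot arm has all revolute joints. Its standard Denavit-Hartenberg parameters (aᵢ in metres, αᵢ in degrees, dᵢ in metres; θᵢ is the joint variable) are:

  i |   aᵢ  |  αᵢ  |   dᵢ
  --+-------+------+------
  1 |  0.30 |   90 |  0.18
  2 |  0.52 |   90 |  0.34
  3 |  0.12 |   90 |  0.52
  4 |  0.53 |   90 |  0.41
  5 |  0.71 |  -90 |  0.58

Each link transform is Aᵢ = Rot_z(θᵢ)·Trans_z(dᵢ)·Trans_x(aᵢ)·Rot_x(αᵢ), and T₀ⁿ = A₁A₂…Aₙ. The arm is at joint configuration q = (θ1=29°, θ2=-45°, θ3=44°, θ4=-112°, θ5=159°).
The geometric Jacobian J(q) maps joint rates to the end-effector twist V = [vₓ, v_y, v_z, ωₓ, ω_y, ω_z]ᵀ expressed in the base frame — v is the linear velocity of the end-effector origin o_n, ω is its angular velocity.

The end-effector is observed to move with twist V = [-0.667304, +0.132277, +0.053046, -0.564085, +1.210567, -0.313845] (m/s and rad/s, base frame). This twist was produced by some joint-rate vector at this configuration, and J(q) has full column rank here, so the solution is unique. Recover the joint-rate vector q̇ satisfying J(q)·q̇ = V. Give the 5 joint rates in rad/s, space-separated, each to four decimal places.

0.9180 -0.8930 0.9540 0.9670 -0.3980

o_n = [-0.0172, 0.4405, -0.9353]
J₁: ẑ×o_n = [-0.4405, -0.0172, 0.0000], ω = ẑ
J2: z=[0.4848, -0.8746, 0.0000] o=[0.2624, 0.1454, 0.1800] → [0.9755, 0.5407, -0.1015, 0.4848, -0.8746, 0.0000]
J3: z=[-0.6184, -0.3428, -0.7071] o=[0.7488, 0.0263, -0.1877] → [0.5491, 0.0793, -0.5187, -0.6184, -0.3428, -0.7071]
J4: z=[0.0809, 0.8673, -0.4912] o=[0.5210, -0.1952, -0.6164] → [0.0357, 0.2902, 0.5182, 0.0809, 0.8673, -0.4912]
J5: z=[-0.9564, 0.2063, 0.2067] o=[0.7029, 0.4005, -0.3694] → [-0.1250, -0.6902, 0.1103, -0.9564, 0.2063, 0.2067]
q̇ = J⁺·V = [0.9180, -0.8930, 0.9540, 0.9670, -0.3980]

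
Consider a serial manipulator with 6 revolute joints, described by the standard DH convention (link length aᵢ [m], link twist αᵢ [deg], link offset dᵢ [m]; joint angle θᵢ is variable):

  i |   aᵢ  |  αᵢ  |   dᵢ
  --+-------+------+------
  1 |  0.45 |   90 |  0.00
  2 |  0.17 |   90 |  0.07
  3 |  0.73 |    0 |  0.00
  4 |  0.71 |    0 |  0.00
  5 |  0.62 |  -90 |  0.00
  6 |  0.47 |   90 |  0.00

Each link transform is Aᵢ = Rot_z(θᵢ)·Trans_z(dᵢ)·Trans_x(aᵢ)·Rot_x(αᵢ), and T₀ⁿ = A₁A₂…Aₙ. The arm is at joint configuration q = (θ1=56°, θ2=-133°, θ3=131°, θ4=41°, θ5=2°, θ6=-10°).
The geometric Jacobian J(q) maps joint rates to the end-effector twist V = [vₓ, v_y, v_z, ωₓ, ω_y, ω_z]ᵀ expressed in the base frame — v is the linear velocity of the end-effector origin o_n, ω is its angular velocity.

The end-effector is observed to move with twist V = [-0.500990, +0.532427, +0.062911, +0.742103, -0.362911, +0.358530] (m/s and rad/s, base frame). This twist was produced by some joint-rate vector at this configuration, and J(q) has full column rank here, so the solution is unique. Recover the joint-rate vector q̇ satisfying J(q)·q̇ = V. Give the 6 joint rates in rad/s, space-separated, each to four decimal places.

o_n = [1.7055, 1.0389, 1.5834]
J₁: ẑ×o_n = [-1.0389, 1.7055, 0.0000], ω = ẑ
J2: z=[0.8290, -0.5592, 0.0000] o=[0.2516, 0.3731, 0.0000] → [-0.8854, -1.3127, 1.3650, 0.8290, -0.5592, 0.0000]
J3: z=[-0.4090, -0.6063, 0.6820] o=[0.2448, 0.2378, -0.1243] → [-1.5818, 1.6946, 0.5580, -0.4090, -0.6063, 0.6820]
J4: z=[-0.4090, -0.6063, 0.6820] o=[0.8842, 0.2005, 0.2259] → [-1.3949, 1.1152, 0.1550, -0.4090, -0.6063, 0.6820]
J5: z=[-0.4090, -0.6063, 0.6820] o=[1.2343, 0.5428, 0.7401] → [-0.8496, 0.6662, 0.0828, -0.4090, -0.6063, 0.6820]
J6: z=[-0.7846, 0.6152, 0.0764] o=[1.5232, 0.8552, 1.1911] → [0.2273, 0.3218, -0.2563, -0.7846, 0.6152, 0.0764]
q̇ = J⁺·V = [0.5910, -0.0590, -0.1460, 0.0940, -0.1900, -0.8820]

0.5910 -0.0590 -0.1460 0.0940 -0.1900 -0.8820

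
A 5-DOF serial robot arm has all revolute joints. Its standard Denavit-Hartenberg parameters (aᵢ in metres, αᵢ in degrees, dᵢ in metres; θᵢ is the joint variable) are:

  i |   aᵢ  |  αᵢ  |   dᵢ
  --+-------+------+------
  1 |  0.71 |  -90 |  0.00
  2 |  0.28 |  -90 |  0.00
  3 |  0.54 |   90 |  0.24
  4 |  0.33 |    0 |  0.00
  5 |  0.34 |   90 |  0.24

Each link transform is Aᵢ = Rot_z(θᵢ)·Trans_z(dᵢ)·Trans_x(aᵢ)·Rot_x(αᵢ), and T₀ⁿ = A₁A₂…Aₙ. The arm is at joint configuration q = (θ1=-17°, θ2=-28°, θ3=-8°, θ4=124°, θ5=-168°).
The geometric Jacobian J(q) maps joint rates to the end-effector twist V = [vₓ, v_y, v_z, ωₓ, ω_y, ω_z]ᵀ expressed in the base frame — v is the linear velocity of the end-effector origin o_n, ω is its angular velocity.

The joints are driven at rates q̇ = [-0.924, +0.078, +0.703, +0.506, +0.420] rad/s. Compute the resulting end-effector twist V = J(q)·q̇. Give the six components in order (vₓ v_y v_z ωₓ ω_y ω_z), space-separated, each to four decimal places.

o_n = [1.6074, -0.1556, 0.1498]
J₁: ẑ×o_n = [0.1556, 1.6074, -0.0000], ω = ẑ
J2: z=[0.2924, 0.9563, 0.0000] o=[0.6790, -0.2076, 0.0000] → [0.1433, -0.0438, -0.8726, 0.2924, 0.9563, 0.0000]
J3: z=[0.4490, -0.1373, -0.8829] o=[0.9154, -0.2799, 0.1315] → [0.1072, -0.6192, 0.1508, 0.4490, -0.1373, -0.8829]
J4: z=[0.1720, 0.9829, -0.0653] o=[1.4966, -0.3790, 0.1706] → [-0.0058, -0.0037, -0.0704, 0.1720, 0.9829, -0.0653]
J5: z=[0.1720, 0.9829, -0.0653] o=[1.4577, -0.3939, -0.1568] → [0.3169, -0.0625, -0.1061, 0.1720, 0.9829, -0.0653]
V = J·q̇ = [0.0730, -1.9520, -0.0423, 0.4977, 0.8883, -1.6052]

0.0730 -1.9520 -0.0423 0.4977 0.8883 -1.6052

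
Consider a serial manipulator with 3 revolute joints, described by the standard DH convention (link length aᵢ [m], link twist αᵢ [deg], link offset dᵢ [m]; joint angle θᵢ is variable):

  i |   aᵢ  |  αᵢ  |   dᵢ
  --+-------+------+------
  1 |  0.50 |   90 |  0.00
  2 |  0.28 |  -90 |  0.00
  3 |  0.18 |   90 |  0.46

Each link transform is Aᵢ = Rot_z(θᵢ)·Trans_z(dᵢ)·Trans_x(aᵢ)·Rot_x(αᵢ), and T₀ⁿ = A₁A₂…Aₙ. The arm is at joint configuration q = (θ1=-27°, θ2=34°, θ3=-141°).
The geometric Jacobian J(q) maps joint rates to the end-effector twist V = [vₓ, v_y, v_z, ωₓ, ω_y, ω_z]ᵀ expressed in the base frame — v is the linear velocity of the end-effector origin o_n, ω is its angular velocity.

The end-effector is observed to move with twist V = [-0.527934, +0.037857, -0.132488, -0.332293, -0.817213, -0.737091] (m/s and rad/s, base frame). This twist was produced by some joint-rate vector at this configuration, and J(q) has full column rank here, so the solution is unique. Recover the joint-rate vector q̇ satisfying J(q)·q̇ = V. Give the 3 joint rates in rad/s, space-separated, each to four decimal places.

-0.6260 0.8790 -0.1340

o_n = [0.2684, -0.2639, 0.4597]
J₁: ẑ×o_n = [0.2639, 0.2684, -0.0000], ω = ẑ
J2: z=[-0.4540, -0.8910, 0.0000] o=[0.4455, -0.2270, 0.0000] → [-0.4096, 0.2087, -0.1411, -0.4540, -0.8910, 0.0000]
J3: z=[-0.4982, 0.2539, 0.8290] o=[0.6523, -0.3324, 0.1566] → [0.0202, -0.1673, 0.0633, -0.4982, 0.2539, 0.8290]
q̇ = J⁺·V = [-0.6260, 0.8790, -0.1340]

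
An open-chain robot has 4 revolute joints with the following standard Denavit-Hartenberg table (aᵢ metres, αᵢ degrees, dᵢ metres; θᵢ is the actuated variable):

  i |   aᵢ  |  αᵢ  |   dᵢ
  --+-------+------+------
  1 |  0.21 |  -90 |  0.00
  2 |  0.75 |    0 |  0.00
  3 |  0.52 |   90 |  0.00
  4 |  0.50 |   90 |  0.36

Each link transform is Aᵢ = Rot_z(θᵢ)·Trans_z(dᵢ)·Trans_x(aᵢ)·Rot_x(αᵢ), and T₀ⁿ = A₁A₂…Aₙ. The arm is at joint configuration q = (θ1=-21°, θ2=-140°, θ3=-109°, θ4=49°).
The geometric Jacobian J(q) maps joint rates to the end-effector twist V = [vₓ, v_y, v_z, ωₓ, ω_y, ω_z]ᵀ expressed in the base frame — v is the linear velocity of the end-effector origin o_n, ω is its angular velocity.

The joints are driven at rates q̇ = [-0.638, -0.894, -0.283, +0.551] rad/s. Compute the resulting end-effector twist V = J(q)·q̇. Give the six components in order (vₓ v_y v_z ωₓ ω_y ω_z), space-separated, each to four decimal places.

1.0444 0.0198 -0.2816 0.0584 -1.2832 -0.8355

o_n = [-0.1750, 0.4714, -0.4386]
J₁: ẑ×o_n = [-0.4714, -0.1750, 0.0000], ω = ẑ
J2: z=[0.3584, 0.9336, 0.0000] o=[0.1961, -0.0753, 0.0000] → [-0.4095, 0.1572, 0.5424, 0.3584, 0.9336, 0.0000]
J3: z=[0.3584, 0.9336, 0.0000] o=[-0.3403, 0.1306, 0.4821] → [-0.8596, 0.3300, -0.0322, 0.3584, 0.9336, 0.0000]
J4: z=[0.8716, -0.3346, -0.3584] o=[-0.5143, 0.1974, -0.0034] → [0.2438, 0.2578, 0.3523, 0.8716, -0.3346, -0.3584]
V = J·q̇ = [1.0444, 0.0198, -0.2816, 0.0584, -1.2832, -0.8355]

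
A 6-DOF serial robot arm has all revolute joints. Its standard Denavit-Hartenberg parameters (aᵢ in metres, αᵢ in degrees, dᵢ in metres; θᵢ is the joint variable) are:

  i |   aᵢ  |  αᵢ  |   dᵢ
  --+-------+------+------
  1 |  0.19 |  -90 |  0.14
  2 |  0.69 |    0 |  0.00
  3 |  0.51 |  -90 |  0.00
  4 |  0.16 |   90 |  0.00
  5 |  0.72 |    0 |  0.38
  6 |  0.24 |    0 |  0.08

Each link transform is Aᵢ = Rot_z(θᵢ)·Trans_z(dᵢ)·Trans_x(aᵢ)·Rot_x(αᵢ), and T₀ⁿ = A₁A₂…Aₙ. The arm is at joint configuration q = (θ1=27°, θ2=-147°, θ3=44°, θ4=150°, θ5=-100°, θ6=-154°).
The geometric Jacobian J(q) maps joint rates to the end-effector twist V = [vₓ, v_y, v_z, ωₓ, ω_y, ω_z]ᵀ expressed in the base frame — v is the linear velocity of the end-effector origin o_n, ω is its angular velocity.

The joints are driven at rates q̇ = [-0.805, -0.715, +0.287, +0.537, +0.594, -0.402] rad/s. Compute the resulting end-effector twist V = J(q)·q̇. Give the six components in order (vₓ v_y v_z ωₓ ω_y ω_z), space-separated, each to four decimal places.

-0.9541 0.0757 -1.2250 0.7168 -0.3018 -0.5907

o_n = [-0.7416, -0.8075, 1.1555]
J₁: ẑ×o_n = [0.8075, -0.7416, 0.0000], ω = ẑ
J2: z=[-0.4540, 0.8910, 0.0000] o=[0.1693, 0.0863, 0.1400] → [0.9049, 0.4610, 1.2173, -0.4540, 0.8910, 0.0000]
J3: z=[-0.4540, 0.8910, 0.0000] o=[-0.3463, -0.1765, 0.5158] → [0.5700, 0.2904, 0.6386, -0.4540, 0.8910, 0.0000]
J4: z=[0.8682, 0.4424, 0.2250] o=[-0.4485, -0.2285, 1.0127] → [0.1934, -0.1899, -0.3730, 0.8682, 0.4424, 0.2250]
J5: z=[0.2930, -0.8227, 0.4872] o=[-0.3844, -0.2857, 0.8777] → [0.0256, -0.2554, -0.4467, 0.2930, -0.8227, 0.4872]
J6: z=[0.2930, -0.8227, 0.4872] o=[-0.9388, -0.8673, 1.0088] → [-0.1498, 0.0531, 0.1798, 0.2930, -0.8227, 0.4872]
V = J·q̇ = [-0.9541, 0.0757, -1.2250, 0.7168, -0.3018, -0.5907]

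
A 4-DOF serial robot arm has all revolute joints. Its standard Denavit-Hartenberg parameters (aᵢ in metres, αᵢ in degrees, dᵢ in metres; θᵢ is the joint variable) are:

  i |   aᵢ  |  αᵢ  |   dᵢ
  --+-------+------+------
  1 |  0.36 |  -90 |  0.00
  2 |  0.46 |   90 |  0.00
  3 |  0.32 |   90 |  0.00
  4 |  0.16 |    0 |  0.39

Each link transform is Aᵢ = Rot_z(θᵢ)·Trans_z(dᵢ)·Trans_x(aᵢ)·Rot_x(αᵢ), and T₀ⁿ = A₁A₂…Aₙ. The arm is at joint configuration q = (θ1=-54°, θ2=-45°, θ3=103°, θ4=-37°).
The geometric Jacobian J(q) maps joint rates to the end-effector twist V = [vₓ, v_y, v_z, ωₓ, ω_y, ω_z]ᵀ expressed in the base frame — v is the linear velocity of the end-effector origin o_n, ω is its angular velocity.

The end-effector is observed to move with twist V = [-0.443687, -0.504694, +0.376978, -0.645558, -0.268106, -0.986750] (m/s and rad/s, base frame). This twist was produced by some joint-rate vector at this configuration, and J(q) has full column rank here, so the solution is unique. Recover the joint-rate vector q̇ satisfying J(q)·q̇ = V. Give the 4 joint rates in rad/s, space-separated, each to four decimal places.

o_n = [0.9828, -0.4612, 0.4547]
J₁: ẑ×o_n = [0.4612, 0.9828, -0.0000], ω = ẑ
J2: z=[0.8090, 0.5878, 0.0000] o=[0.2116, -0.2912, 0.0000] → [0.2672, -0.3678, -0.5908, 0.8090, 0.5878, 0.0000]
J3: z=[-0.4156, 0.5721, 0.7071] o=[0.4028, -0.5544, 0.3253] → [0.0081, 0.4639, -0.3705, -0.4156, 0.5721, 0.7071]
J4: z=[0.5870, -0.4252, 0.6890] o=[0.6251, -0.3299, 0.2744] → [0.0138, 0.1406, 0.0750, 0.5870, -0.4252, 0.6890]
q̇ = J⁺·V = [-0.6050, -0.5910, -0.1550, -0.3950]

-0.6050 -0.5910 -0.1550 -0.3950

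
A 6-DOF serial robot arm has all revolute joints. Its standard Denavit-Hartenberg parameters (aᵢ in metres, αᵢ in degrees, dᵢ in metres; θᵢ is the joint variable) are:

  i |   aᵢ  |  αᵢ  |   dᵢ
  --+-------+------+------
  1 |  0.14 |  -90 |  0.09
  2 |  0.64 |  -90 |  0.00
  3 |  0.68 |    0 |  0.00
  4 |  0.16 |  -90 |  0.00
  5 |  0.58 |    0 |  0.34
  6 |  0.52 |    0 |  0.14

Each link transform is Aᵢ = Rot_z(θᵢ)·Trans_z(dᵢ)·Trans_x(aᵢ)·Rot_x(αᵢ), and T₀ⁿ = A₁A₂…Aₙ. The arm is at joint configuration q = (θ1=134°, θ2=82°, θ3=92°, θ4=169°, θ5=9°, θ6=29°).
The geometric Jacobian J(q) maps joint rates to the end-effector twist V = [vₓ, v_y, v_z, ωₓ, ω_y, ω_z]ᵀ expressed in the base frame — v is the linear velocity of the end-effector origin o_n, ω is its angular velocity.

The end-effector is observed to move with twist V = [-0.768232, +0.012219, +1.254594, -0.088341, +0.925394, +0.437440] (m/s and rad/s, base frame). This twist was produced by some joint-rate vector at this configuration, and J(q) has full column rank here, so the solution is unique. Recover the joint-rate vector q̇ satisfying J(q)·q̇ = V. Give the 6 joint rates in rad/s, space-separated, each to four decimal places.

0.8180 -0.6550 0.1000 -0.7670 0.5950 -0.1110

o_n = [-0.8450, 0.1206, -0.7556]
J₁: ẑ×o_n = [-0.1206, -0.8450, 0.0000], ω = ẑ
J2: z=[-0.7193, -0.6947, 0.0000] o=[-0.0973, 0.1007, 0.0900] → [0.5874, -0.6082, -0.5337, -0.7193, -0.6947, 0.0000]
J3: z=[0.6879, -0.7123, -0.1392] o=[-0.1591, 0.1648, -0.5438] → [0.1447, 0.2411, -0.5190, 0.6879, -0.7123, -0.1392]
J4: z=[0.6879, -0.7123, -0.1392] o=[0.3320, 0.6345, -0.5203] → [0.0961, 0.3257, -1.1919, 0.6879, -0.7123, -0.1392]
J5: z=[-0.2080, -0.0098, -0.9781] o=[0.2208, 0.5222, -0.4955] → [-0.3902, 0.9883, 0.0731, -0.2080, -0.0098, -0.9781]
J6: z=[-0.2080, -0.0098, -0.9781] o=[-0.3107, 0.1815, -0.7267] → [-0.0593, 0.5166, 0.0074, -0.2080, -0.0098, -0.9781]
q̇ = J⁺·V = [0.8180, -0.6550, 0.1000, -0.7670, 0.5950, -0.1110]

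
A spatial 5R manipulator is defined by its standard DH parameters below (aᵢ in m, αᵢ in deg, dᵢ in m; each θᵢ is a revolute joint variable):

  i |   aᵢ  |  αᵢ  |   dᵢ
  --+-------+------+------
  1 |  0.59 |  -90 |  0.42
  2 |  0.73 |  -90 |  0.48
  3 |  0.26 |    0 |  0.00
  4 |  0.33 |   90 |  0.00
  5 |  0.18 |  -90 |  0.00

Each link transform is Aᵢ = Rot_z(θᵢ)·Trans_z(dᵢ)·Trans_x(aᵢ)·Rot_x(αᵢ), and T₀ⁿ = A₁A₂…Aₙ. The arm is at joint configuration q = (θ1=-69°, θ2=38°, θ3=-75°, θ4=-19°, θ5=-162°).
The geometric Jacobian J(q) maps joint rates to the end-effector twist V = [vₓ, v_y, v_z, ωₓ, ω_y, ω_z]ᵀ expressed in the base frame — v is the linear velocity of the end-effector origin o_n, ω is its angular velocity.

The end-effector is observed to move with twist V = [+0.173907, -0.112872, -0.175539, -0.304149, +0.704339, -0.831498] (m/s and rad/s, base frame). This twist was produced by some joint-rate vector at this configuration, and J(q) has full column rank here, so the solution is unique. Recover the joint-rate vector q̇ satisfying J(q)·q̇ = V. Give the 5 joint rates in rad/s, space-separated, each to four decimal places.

0.1140 -0.0300 0.5140 0.7030 0.0220

o_n = [1.2762, -0.8424, -0.0202]
J₁: ẑ×o_n = [0.8424, 1.2762, -0.0000], ω = ẑ
J2: z=[0.9336, 0.3584, 0.0000] o=[0.2114, -0.5508, 0.4200] → [-0.1578, 0.4110, -0.6538, 0.9336, 0.3584, 0.0000]
J3: z=[-0.2206, 0.5748, -0.7880] o=[0.8657, -0.9158, -0.0294] → [0.0632, -0.3214, -0.2522, -0.2206, 0.5748, -0.7880]
J4: z=[-0.2206, 0.5748, -0.7880] o=[1.1192, -0.8753, -0.0709] → [0.0551, -0.1126, -0.0975, -0.2206, 0.5748, -0.7880]
J5: z=[-0.3468, 0.7089, 0.6142] o=[1.4200, -0.7404, -0.0567] → [0.0885, -0.0757, 0.1373, -0.3468, 0.7089, 0.6142]
q̇ = J⁺·V = [0.1140, -0.0300, 0.5140, 0.7030, 0.0220]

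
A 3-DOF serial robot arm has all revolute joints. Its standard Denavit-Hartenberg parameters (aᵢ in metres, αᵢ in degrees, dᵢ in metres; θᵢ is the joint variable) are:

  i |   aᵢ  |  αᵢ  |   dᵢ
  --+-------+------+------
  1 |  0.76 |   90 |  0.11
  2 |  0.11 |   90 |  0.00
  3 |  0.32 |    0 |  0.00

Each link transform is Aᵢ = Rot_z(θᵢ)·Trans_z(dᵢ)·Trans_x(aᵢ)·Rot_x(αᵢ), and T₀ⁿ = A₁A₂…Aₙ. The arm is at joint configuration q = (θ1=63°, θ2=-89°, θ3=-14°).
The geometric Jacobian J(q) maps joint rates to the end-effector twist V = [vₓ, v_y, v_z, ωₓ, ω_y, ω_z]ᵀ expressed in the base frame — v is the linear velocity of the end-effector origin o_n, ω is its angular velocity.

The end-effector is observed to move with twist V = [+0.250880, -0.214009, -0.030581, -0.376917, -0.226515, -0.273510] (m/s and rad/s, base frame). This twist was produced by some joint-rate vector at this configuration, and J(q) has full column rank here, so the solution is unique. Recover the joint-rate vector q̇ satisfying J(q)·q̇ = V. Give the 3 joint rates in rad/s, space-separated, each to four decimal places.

-0.2670 -0.2330 0.3730

o_n = [0.2794, 0.7188, -0.3104]
J₁: ẑ×o_n = [-0.7188, 0.2794, 0.0000], ω = ẑ
J2: z=[0.8910, -0.4540, 0.0000] o=[0.3450, 0.6772, 0.1100] → [0.1909, 0.3746, 0.0073, 0.8910, -0.4540, 0.0000]
J3: z=[-0.4539, -0.8909, -0.0175] o=[0.3459, 0.6789, 0.0000] → [0.2773, -0.1398, -0.0774, -0.4539, -0.8909, -0.0175]
q̇ = J⁺·V = [-0.2670, -0.2330, 0.3730]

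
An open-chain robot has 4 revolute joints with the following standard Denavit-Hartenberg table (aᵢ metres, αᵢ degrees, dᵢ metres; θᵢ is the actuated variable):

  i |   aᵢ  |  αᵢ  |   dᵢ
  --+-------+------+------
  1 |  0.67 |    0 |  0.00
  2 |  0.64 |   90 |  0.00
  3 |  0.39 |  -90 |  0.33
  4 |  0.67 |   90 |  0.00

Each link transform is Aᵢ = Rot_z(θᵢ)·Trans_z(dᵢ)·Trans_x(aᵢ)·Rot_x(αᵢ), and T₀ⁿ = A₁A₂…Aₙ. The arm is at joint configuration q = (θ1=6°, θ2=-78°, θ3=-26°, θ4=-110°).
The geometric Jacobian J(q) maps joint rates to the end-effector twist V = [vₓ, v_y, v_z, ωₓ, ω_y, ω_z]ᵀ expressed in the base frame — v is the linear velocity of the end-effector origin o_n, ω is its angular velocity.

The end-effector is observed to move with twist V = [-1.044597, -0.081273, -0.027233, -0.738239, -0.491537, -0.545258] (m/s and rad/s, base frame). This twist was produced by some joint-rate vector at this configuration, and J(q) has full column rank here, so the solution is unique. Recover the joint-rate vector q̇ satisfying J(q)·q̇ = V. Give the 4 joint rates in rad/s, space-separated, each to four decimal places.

o_n = [-0.0039, -0.9727, -0.0705]
J₁: ẑ×o_n = [0.9727, -0.0039, 0.0000], ω = ẑ
J2: z=[0.0000, 0.0000, 1.0000] o=[0.6663, 0.0700, 0.0000] → [1.0427, -0.6702, 0.0000, 0.0000, 0.0000, 1.0000]
J3: z=[-0.9511, -0.3090, 0.0000] o=[0.8641, -0.5386, 0.0000] → [0.0218, -0.0671, 0.1446, -0.9511, -0.3090, 0.0000]
J4: z=[0.1355, -0.4169, 0.8988] o=[0.6586, -0.9740, -0.1710] → [-0.0431, -0.6090, -0.2760, 0.1355, -0.4169, 0.8988]
q̇ = J⁺·V = [-0.5790, -0.4570, 0.8540, 0.5460]

-0.5790 -0.4570 0.8540 0.5460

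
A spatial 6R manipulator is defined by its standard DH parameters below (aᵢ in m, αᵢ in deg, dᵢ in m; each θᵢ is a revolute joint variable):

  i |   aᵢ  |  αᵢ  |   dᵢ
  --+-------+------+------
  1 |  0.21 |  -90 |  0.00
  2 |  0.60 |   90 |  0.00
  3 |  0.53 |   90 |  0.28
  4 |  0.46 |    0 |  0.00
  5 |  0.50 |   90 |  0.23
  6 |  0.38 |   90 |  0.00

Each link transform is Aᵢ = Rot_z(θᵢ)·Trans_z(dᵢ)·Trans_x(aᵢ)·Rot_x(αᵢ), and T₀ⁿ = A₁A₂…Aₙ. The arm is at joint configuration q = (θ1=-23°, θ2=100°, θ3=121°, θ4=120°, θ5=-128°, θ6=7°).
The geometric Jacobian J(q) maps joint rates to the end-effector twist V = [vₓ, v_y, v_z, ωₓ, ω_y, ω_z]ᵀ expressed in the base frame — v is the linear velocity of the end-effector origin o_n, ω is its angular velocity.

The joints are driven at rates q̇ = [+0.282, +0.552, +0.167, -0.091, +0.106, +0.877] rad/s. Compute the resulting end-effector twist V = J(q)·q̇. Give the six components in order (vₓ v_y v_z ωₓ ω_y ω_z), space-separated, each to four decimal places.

-0.3216 0.4731 -0.3789 -0.4702 0.6940 0.3292

o_n = [1.1070, 0.7729, -0.3280]
J₁: ẑ×o_n = [-0.7729, 1.1070, 0.0000], ω = ẑ
J2: z=[0.3907, 0.9205, 0.0000] o=[0.1933, -0.0821, 0.0000] → [-0.3019, 0.1282, -0.5070, 0.3907, 0.9205, 0.0000]
J3: z=[0.9065, -0.3848, -0.1736] o=[0.0974, -0.0413, -0.5909] → [0.0402, -0.4136, 1.1266, 0.9065, -0.3848, -0.1736]
J4: z=[0.0642, 0.5323, -0.8441] o=[0.5724, 0.2506, -0.3707] → [0.4636, -0.4541, -0.2510, 0.0642, 0.5323, -0.8441]
J5: z=[0.0642, 0.5323, -0.8441] o=[0.8375, -0.0762, -0.5565] → [0.8384, -0.2422, -0.0889, 0.0642, 0.5323, -0.8441]
J6: z=[-0.9558, 0.2761, 0.1014] o=[0.9958, 0.4464, -0.4874] → [0.0109, 0.1637, -0.3428, -0.9558, 0.2761, 0.1014]
V = J·q̇ = [-0.3216, 0.4731, -0.3789, -0.4702, 0.6940, 0.3292]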